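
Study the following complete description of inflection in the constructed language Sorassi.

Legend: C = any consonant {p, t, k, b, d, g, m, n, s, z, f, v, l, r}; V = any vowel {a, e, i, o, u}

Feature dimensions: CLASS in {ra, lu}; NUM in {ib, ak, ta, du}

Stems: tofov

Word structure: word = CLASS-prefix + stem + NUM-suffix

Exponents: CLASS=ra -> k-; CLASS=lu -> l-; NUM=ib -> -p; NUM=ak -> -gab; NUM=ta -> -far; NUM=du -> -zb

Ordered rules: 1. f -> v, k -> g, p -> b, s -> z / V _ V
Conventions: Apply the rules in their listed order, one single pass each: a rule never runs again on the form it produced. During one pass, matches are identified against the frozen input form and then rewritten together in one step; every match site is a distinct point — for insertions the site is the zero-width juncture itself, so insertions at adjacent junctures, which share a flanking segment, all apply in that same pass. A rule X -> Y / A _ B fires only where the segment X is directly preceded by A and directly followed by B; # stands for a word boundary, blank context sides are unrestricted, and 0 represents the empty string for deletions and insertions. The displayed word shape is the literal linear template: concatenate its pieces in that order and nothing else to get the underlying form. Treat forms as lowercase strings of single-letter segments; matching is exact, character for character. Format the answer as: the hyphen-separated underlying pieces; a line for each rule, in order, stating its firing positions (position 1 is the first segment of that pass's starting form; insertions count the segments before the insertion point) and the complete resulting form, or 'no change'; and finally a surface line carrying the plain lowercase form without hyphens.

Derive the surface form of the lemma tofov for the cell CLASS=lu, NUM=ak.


underlying: l-tofov-gab
1. f -> v, k -> g, p -> b, s -> z / V _ V: fires at position(s) 4: ltovovgab
surface: ltovovgab


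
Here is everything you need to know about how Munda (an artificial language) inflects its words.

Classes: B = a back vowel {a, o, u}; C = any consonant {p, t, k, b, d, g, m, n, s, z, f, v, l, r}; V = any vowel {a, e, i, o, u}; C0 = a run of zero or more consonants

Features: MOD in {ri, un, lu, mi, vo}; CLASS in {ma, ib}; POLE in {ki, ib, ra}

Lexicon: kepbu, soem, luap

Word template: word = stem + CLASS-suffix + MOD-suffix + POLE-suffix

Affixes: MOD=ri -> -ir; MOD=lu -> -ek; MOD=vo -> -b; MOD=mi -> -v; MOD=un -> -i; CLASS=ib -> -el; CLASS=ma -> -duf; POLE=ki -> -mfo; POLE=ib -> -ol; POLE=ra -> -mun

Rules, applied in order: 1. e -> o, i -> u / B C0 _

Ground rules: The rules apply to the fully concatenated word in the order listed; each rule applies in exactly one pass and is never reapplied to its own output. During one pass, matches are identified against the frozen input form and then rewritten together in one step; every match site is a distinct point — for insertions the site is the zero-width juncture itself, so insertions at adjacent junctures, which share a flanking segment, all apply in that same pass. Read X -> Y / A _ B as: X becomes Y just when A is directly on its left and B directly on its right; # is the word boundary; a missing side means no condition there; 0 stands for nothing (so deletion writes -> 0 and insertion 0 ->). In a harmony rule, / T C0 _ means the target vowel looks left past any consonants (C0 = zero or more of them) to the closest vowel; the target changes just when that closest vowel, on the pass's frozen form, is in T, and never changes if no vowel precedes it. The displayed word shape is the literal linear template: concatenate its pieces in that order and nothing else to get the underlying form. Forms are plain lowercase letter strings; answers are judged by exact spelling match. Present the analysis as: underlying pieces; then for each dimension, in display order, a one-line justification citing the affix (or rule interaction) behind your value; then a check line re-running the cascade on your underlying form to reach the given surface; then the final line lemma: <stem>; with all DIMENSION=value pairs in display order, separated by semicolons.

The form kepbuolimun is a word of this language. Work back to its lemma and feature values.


underlying: kepbu-el-i-mun
MOD=un - signalled by the affix -i
CLASS=ib - signalled by the affix -el
POLE=ra - signalled by the affix -mun
check: kepbuelimun -> kepbuolimun
lemma: kepbu; MOD=un; CLASS=ib; POLE=ra


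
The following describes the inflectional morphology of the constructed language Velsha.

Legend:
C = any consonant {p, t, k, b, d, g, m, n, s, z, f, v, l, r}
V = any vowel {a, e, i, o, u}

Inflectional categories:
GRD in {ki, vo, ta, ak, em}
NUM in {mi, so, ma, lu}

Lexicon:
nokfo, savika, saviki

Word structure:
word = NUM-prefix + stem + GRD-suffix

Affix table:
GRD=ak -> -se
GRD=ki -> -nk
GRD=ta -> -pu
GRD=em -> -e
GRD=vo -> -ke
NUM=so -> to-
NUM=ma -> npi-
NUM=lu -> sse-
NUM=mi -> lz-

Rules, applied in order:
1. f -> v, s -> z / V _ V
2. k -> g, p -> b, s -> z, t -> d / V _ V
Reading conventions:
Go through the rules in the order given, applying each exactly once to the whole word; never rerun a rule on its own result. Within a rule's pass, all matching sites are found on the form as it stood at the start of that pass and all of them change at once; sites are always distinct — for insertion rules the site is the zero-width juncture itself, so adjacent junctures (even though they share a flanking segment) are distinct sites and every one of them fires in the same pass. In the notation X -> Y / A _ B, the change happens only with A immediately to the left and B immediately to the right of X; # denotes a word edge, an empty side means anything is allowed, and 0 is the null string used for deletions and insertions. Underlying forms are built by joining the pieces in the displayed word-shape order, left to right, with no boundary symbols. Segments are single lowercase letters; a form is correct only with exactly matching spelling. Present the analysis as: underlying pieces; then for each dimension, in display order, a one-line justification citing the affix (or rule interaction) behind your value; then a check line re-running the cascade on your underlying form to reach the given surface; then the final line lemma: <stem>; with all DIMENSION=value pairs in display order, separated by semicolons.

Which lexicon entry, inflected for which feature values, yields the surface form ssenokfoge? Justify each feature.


underlying: sse-nokfo-ke
GRD=vo - signalled by the affix -ke
NUM=lu - signalled by the affix sse-
check: ssenokfoke -> ssenokfoke -> ssenokfoge
lemma: nokfo; GRD=vo; NUM=lu


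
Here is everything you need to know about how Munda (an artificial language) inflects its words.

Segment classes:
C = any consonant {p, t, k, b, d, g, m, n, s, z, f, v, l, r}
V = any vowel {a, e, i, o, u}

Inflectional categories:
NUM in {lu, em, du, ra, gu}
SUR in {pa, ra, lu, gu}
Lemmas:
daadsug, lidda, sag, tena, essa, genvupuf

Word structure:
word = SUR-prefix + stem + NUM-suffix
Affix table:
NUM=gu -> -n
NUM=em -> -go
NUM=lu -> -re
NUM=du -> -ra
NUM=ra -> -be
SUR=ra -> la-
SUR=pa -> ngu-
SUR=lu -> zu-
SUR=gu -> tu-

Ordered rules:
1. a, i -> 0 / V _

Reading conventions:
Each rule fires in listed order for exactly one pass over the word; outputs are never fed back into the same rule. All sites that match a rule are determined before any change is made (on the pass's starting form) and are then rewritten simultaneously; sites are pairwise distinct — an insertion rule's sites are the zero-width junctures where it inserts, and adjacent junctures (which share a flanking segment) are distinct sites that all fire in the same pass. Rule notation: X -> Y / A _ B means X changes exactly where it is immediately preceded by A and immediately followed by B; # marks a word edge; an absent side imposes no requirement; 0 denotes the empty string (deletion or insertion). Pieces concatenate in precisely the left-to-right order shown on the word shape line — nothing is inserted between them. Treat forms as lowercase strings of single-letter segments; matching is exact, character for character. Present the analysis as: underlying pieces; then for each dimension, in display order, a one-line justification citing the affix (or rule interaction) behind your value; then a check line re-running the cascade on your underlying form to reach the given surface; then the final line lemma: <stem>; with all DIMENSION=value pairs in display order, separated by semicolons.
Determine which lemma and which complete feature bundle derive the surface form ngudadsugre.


underlying: ngu-daadsug-re
NUM=lu - signalled by the affix -re
SUR=pa - signalled by the affix ngu-
check: ngudaadsugre -> ngudadsugre
lemma: daadsug; NUM=lu; SUR=pa


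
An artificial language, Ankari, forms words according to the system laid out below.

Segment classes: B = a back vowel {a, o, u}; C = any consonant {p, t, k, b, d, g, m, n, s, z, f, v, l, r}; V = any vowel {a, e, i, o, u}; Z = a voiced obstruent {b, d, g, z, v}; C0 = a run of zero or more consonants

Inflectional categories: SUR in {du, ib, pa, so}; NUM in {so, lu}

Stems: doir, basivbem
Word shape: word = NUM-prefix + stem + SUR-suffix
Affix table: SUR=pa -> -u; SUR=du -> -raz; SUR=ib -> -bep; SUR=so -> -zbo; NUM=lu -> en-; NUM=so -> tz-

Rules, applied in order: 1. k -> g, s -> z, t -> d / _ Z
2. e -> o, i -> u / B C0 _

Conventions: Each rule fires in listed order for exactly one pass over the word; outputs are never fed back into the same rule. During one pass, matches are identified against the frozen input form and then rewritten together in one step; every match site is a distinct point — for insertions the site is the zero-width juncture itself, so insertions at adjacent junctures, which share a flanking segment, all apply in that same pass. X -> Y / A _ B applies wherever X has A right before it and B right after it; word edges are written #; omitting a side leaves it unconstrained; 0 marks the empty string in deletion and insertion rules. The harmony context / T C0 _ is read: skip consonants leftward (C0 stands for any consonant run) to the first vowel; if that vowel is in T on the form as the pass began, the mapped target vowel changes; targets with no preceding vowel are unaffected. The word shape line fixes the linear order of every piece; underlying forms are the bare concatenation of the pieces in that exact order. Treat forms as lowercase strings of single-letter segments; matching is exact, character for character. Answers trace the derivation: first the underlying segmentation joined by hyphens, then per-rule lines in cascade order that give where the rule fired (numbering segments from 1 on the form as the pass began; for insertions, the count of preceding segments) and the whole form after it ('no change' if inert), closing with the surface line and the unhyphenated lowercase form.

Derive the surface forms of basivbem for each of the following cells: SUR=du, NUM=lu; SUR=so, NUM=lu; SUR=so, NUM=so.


cell SUR=du, NUM=lu:
underlying: en-basivbem-raz
1. k -> g, s -> z, t -> d / _ Z: no change
2. e -> o, i -> u / B C0 _: fires at position(s) 6: enbasuvbemraz
surface: enbasuvbemraz

cell SUR=so, NUM=lu:
underlying: en-basivbem-zbo
1. k -> g, s -> z, t -> d / _ Z: no change
2. e -> o, i -> u / B C0 _: fires at position(s) 6: enbasuvbemzbo
surface: enbasuvbemzbo

cell SUR=so, NUM=so:
underlying: tz-basivbem-zbo
1. k -> g, s -> z, t -> d / _ Z: fires at position(s) 1: dzbasivbemzbo
2. e -> o, i -> u / B C0 _: fires at position(s) 6: dzbasuvbemzbo
surface: dzbasuvbemzbo


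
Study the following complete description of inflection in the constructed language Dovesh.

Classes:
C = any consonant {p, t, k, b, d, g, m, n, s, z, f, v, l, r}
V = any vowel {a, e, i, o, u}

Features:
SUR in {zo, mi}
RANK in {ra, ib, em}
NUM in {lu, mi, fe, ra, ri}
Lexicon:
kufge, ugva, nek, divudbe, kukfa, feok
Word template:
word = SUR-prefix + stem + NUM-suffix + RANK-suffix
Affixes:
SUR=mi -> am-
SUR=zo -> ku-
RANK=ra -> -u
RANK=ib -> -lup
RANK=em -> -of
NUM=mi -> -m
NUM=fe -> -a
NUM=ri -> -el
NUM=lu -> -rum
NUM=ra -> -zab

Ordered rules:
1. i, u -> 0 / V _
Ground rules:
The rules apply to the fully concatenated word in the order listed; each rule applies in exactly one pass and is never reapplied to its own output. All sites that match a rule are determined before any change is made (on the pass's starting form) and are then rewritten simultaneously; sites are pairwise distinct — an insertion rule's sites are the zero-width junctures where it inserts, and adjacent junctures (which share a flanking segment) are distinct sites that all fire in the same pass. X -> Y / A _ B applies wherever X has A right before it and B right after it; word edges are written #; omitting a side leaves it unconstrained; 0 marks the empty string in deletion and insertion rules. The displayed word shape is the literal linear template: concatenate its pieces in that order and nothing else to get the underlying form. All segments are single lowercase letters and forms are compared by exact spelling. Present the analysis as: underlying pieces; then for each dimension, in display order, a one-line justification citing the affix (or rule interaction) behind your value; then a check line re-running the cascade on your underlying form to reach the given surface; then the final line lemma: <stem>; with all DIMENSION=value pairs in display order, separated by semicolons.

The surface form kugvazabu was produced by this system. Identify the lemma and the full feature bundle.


underlying: ku-ugva-zab-u
SUR=zo - signalled by the affix ku-
RANK=ra - signalled by the affix -u
NUM=ra - signalled by the affix -zab
check: kuugvazabu -> kugvazabu
lemma: ugva; SUR=zo; RANK=ra; NUM=ra


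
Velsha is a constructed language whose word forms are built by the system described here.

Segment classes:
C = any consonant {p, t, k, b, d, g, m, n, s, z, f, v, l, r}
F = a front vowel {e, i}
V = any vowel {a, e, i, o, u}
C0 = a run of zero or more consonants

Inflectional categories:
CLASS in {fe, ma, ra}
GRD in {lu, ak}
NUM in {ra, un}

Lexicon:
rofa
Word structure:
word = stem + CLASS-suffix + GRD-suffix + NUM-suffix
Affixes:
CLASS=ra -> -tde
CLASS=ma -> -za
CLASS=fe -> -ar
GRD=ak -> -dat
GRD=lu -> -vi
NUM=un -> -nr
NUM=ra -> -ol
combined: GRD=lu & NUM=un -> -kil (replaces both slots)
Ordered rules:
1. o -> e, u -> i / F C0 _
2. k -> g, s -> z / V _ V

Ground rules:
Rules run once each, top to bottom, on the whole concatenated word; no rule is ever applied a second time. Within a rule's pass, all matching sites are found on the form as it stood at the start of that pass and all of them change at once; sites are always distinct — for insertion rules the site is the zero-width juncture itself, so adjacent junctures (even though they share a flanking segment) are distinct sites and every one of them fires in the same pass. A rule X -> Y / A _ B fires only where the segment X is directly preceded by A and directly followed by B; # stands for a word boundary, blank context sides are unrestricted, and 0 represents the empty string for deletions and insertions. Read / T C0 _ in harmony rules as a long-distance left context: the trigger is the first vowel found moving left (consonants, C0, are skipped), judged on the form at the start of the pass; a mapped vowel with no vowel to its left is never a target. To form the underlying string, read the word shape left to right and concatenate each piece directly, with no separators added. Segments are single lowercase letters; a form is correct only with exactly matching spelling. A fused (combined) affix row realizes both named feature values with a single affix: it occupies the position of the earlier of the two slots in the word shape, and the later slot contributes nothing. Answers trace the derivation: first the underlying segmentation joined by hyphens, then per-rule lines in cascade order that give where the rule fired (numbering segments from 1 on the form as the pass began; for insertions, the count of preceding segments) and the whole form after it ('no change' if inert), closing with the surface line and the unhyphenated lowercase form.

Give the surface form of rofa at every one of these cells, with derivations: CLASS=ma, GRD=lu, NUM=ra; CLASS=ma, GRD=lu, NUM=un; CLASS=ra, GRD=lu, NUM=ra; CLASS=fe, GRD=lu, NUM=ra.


cell CLASS=ma, GRD=lu, NUM=ra:
underlying: rofa-za-vi-ol
1. o -> e, u -> i / F C0 _: fires at position(s) 9: rofazaviel
2. k -> g, s -> z / V _ V: no change
surface: rofazaviel

cell CLASS=ma, GRD=lu, NUM=un:
underlying: rofa-za-kil
1. o -> e, u -> i / F C0 _: no change
2. k -> g, s -> z / V _ V: fires at position(s) 7: rofazagil
surface: rofazagil

cell CLASS=ra, GRD=lu, NUM=ra:
underlying: rofa-tde-vi-ol
1. o -> e, u -> i / F C0 _: fires at position(s) 10: rofatdeviel
2. k -> g, s -> z / V _ V: no change
surface: rofatdeviel

cell CLASS=fe, GRD=lu, NUM=ra:
underlying: rofa-ar-vi-ol
1. o -> e, u -> i / F C0 _: fires at position(s) 9: rofaarviel
2. k -> g, s -> z / V _ V: no change
surface: rofaarviel


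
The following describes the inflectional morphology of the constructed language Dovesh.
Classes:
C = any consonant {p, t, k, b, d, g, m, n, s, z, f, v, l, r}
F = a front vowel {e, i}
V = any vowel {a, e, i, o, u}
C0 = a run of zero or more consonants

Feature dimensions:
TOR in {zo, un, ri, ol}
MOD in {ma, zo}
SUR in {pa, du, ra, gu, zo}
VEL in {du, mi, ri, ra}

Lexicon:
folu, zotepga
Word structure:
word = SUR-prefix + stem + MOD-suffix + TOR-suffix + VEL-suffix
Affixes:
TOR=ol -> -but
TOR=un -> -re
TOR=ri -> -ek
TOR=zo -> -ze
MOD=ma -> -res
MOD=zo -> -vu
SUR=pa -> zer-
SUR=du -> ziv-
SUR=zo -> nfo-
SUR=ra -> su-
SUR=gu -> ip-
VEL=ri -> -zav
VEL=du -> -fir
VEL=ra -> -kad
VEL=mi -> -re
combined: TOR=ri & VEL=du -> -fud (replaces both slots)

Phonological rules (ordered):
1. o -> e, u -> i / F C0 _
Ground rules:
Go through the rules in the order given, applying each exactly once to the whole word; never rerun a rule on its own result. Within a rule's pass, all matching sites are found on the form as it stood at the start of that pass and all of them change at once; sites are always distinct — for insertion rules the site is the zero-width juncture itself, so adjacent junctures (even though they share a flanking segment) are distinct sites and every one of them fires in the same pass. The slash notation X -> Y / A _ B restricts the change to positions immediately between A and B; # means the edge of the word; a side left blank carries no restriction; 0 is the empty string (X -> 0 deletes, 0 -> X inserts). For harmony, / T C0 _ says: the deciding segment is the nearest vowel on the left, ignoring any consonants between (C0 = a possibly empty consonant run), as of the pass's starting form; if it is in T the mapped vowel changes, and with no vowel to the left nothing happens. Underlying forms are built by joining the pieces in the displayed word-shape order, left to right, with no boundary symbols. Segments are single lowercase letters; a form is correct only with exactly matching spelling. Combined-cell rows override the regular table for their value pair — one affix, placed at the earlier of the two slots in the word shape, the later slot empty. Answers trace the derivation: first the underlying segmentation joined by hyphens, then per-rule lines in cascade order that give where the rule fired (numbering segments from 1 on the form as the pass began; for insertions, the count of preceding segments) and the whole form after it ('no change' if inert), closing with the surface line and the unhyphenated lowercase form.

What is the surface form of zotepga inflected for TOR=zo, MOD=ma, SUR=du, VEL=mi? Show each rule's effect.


underlying: ziv-zotepga-res-ze-re
1. o -> e, u -> i / F C0 _: fires at position(s) 5: zivzetepgareszere
surface: zivzetepgareszere


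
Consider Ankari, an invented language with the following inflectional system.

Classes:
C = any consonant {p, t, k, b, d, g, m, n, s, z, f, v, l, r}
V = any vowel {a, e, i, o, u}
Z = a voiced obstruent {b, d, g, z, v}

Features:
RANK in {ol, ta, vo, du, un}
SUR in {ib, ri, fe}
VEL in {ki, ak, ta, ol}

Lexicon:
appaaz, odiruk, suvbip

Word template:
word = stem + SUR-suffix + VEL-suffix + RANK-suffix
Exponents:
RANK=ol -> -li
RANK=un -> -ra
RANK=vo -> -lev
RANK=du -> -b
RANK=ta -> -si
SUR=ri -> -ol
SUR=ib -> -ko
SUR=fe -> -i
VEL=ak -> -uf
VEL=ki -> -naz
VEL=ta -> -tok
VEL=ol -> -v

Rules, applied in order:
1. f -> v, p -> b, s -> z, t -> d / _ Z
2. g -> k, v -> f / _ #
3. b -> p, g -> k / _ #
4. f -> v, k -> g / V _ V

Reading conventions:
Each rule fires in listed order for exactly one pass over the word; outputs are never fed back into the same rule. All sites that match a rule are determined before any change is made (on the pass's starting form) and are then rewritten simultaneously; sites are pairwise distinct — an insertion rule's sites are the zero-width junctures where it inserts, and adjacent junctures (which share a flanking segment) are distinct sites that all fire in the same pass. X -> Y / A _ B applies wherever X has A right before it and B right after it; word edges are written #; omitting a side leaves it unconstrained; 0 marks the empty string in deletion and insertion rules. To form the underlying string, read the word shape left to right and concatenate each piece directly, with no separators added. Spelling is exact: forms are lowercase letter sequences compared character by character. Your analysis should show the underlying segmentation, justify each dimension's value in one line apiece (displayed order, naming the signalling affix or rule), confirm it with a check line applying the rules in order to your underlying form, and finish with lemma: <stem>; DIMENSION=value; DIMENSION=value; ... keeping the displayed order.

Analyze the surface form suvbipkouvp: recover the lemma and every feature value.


underlying: suvbip-ko-uf-b
RANK=du - signalled by the affix -b
SUR=ib - signalled by the affix -ko
VEL=ak - signalled by the affix -uf
check: suvbipkoufb -> suvbipkouvb -> suvbipkouvb -> suvbipkouvp -> suvbipkouvp
lemma: suvbip; RANK=du; SUR=ib; VEL=ak


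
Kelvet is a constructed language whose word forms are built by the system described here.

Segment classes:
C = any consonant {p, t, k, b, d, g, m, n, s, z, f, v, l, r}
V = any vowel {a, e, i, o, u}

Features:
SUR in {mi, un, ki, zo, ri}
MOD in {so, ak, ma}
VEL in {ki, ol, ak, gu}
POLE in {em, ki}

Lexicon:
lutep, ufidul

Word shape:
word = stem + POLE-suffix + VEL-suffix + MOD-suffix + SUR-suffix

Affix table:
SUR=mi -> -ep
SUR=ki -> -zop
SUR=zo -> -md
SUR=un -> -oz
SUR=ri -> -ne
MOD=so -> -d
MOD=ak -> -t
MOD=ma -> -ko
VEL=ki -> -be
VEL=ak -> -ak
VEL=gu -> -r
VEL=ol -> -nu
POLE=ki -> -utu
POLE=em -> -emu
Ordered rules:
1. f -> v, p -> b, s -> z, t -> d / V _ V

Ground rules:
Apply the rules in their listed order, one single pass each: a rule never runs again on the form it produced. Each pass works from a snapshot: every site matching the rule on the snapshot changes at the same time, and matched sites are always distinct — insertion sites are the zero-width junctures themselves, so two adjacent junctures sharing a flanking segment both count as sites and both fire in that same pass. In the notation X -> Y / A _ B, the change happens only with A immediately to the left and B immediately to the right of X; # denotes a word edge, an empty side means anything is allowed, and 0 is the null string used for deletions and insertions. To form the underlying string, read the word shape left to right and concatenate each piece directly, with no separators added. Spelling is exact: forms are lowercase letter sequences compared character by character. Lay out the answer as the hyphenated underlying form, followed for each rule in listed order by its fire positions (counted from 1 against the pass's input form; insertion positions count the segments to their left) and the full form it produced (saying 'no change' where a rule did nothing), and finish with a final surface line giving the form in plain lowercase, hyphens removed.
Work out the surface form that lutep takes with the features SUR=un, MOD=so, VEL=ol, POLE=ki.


underlying: lutep-utu-nu-d-oz
1. f -> v, p -> b, s -> z, t -> d / V _ V: fires at position(s) 3, 5, 7: ludebudunudoz
surface: ludebudunudoz


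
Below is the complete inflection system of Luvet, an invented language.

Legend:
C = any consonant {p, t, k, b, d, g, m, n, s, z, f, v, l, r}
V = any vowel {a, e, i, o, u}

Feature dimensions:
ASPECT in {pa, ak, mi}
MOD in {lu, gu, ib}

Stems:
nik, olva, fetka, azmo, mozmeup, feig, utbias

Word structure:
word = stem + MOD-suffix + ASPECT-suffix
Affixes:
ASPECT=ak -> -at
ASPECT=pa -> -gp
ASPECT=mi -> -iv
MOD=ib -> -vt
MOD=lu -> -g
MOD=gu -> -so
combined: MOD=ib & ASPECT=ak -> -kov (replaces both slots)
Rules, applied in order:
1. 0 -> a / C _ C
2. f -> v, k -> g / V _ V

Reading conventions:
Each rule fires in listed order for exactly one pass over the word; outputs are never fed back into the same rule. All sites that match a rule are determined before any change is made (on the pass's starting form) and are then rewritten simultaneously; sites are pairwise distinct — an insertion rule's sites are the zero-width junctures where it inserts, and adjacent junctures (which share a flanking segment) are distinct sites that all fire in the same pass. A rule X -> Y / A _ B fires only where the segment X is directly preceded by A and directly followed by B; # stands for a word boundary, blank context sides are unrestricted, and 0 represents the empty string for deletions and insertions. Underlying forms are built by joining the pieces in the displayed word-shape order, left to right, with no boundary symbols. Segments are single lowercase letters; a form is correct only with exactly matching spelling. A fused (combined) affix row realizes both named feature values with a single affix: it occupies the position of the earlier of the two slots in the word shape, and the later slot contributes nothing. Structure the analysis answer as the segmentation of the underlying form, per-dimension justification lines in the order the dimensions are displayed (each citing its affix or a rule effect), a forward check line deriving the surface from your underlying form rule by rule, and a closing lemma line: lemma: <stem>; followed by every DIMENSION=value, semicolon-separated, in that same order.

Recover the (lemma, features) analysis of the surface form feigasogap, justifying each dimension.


underlying: feig-so-gp
ASPECT=pa - signalled by the affix -gp
MOD=gu - signalled by the affix -so
check: feigsogp -> feigasogap -> feigasogap
lemma: feig; ASPECT=pa; MOD=gu


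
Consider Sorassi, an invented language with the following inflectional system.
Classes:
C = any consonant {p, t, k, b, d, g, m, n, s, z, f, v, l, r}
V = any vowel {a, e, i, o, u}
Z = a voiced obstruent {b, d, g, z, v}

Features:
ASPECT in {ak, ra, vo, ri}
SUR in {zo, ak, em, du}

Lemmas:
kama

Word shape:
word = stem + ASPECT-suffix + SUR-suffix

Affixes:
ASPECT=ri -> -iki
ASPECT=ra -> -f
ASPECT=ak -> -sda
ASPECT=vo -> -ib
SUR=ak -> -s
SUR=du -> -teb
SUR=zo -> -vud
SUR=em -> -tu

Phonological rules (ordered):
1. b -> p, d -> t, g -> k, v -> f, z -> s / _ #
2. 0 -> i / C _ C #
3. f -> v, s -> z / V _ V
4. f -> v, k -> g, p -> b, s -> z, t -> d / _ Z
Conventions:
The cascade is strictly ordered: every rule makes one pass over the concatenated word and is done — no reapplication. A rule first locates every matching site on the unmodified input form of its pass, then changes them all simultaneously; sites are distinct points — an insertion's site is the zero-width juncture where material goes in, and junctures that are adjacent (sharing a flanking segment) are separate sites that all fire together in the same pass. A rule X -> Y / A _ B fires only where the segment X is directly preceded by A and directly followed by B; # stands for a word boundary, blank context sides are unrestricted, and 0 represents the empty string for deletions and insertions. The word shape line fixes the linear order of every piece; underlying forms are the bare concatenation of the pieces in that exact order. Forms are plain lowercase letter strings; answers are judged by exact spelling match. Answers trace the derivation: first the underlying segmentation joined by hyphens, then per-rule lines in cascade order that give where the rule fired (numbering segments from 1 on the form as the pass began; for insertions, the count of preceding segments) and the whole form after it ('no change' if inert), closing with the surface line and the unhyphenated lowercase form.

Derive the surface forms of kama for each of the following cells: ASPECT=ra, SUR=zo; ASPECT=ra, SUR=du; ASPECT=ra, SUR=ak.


cell ASPECT=ra, SUR=zo:
underlying: kama-f-vud
1. b -> p, d -> t, g -> k, v -> f, z -> s / _ #: fires at position(s) 8: kamafvut
2. 0 -> i / C _ C #: no change
3. f -> v, s -> z / V _ V: no change
4. f -> v, k -> g, p -> b, s -> z, t -> d / _ Z: fires at position(s) 5: kamavvut
surface: kamavvut

cell ASPECT=ra, SUR=du:
underlying: kama-f-teb
1. b -> p, d -> t, g -> k, v -> f, z -> s / _ #: fires at position(s) 8: kamaftep
2. 0 -> i / C _ C #: no change
3. f -> v, s -> z / V _ V: no change
4. f -> v, k -> g, p -> b, s -> z, t -> d / _ Z: no change
surface: kamaftep

cell ASPECT=ra, SUR=ak:
underlying: kama-f-s
1. b -> p, d -> t, g -> k, v -> f, z -> s / _ #: no change
2. 0 -> i / C _ C #: inserts after position(s) 5: kamafis
3. f -> v, s -> z / V _ V: fires at position(s) 5: kamavis
4. f -> v, k -> g, p -> b, s -> z, t -> d / _ Z: no change
surface: kamavis


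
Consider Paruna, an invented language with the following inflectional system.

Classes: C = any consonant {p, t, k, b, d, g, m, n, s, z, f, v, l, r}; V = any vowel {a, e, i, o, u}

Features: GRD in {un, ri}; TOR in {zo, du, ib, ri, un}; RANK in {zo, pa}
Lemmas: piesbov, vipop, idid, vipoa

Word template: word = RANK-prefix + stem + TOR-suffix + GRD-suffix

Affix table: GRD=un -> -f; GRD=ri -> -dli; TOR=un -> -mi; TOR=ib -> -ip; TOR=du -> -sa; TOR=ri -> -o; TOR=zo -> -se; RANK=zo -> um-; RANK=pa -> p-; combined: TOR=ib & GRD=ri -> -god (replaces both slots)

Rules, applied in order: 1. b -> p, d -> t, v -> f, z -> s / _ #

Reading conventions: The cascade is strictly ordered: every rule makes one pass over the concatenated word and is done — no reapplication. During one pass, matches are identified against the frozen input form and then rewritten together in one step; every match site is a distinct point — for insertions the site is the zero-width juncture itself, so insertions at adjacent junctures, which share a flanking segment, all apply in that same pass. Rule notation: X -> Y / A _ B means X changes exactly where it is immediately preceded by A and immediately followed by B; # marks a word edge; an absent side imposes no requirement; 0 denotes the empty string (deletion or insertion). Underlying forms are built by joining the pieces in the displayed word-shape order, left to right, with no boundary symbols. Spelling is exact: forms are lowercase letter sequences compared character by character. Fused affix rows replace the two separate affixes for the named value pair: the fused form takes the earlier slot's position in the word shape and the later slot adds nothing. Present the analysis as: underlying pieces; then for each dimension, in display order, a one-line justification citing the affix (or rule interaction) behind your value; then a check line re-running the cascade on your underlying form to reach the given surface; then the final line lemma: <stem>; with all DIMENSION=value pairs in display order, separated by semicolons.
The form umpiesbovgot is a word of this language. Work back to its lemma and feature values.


underlying: um-piesbov-god
GRD=ri - signalled by the combined affix row
TOR=ib - signalled by the combined affix row
RANK=zo - signalled by the affix um-
check: umpiesbovgod -> umpiesbovgot
lemma: piesbov; GRD=ri; TOR=ib; RANK=zo


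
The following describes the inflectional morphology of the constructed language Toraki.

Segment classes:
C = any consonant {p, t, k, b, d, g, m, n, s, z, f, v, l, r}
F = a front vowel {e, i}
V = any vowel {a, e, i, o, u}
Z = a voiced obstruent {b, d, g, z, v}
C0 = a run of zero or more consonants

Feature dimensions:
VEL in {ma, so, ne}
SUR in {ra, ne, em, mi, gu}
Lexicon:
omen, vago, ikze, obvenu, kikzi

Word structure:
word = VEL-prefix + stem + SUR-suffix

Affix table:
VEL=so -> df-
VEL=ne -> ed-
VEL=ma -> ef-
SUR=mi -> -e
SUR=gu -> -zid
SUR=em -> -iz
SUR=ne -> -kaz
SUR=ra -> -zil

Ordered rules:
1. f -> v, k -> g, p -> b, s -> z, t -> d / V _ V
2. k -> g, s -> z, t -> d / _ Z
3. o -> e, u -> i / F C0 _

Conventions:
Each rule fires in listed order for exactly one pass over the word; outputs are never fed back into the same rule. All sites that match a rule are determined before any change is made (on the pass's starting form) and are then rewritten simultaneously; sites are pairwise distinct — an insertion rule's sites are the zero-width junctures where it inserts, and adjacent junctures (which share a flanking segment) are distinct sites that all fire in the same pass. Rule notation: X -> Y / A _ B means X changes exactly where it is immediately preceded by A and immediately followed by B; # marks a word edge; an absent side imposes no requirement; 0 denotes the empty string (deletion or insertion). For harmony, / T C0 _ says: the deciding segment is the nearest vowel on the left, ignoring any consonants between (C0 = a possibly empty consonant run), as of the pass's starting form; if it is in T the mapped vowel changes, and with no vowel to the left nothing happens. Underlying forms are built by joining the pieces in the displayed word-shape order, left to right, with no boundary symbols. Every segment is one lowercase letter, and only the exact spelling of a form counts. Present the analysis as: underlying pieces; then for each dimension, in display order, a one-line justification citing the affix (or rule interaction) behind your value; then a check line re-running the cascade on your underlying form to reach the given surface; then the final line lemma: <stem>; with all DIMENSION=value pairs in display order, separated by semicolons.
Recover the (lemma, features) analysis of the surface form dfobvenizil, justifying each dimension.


underlying: df-obvenu-zil
VEL=so - signalled by the affix df-
SUR=ra - signalled by the affix -zil
check: dfobvenuzil -> dfobvenuzil -> dfobvenuzil -> dfobvenizil
lemma: obvenu; VEL=so; SUR=ra


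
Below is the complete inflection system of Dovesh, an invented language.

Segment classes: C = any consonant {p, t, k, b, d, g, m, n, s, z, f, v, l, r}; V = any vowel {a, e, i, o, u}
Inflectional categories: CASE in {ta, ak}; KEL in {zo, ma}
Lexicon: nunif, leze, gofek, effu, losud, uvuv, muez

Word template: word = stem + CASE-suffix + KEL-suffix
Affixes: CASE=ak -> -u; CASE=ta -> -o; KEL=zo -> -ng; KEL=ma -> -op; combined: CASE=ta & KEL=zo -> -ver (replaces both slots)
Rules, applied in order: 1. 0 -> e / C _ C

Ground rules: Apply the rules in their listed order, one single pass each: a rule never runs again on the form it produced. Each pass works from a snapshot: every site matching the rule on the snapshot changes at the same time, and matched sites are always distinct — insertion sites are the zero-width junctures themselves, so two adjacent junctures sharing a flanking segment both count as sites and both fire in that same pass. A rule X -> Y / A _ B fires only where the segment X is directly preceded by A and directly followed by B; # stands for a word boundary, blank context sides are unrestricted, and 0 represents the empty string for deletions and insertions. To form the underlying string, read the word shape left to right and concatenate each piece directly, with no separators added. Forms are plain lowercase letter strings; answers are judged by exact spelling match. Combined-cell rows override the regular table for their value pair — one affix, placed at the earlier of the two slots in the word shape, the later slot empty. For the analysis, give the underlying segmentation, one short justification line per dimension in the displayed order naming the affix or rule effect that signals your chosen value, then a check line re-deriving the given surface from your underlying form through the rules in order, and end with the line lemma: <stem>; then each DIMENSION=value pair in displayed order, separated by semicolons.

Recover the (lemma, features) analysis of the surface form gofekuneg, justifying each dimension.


underlying: gofek-u-ng
CASE=ak - signalled by the affix -u
KEL=zo - signalled by the affix -ng
check: gofekung -> gofekuneg
lemma: gofek; CASE=ak; KEL=zo


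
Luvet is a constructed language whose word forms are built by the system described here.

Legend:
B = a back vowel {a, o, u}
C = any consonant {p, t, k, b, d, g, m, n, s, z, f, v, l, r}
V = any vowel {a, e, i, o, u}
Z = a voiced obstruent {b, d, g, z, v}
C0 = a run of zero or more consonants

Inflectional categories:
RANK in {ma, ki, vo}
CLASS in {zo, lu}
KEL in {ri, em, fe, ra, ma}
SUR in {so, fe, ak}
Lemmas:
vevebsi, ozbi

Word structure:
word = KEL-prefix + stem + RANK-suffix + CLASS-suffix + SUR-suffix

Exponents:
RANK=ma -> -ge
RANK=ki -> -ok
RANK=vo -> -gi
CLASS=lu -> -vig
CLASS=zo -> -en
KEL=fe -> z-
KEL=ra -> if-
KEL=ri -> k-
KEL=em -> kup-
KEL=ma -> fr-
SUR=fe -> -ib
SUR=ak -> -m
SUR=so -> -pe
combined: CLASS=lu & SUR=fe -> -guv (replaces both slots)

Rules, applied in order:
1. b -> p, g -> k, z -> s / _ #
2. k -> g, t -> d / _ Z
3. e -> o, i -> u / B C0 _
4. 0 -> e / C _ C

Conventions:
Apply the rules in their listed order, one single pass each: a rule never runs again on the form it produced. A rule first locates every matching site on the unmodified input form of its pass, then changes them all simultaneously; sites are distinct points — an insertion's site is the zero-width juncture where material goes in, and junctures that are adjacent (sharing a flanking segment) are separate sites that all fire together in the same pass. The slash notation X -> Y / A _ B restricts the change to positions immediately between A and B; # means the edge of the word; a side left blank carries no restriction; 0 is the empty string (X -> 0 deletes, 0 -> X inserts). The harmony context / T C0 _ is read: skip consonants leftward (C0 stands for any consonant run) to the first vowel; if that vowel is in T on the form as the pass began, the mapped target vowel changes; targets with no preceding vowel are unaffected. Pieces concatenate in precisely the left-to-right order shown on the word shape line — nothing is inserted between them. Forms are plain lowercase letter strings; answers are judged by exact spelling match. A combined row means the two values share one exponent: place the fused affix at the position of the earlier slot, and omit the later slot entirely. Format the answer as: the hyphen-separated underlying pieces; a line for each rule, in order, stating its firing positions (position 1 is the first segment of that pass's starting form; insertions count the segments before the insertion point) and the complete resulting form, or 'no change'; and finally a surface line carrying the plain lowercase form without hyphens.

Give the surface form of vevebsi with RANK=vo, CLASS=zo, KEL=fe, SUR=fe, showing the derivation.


underlying: z-vevebsi-gi-en-ib
1. b -> p, g -> k, z -> s / _ #: fires at position(s) 14: zvevebsigienip
2. k -> g, t -> d / _ Z: no change
3. e -> o, i -> u / B C0 _: no change
4. 0 -> e / C _ C: inserts after position(s) 1, 6: zevevebesigienip
surface: zevevebesigienip


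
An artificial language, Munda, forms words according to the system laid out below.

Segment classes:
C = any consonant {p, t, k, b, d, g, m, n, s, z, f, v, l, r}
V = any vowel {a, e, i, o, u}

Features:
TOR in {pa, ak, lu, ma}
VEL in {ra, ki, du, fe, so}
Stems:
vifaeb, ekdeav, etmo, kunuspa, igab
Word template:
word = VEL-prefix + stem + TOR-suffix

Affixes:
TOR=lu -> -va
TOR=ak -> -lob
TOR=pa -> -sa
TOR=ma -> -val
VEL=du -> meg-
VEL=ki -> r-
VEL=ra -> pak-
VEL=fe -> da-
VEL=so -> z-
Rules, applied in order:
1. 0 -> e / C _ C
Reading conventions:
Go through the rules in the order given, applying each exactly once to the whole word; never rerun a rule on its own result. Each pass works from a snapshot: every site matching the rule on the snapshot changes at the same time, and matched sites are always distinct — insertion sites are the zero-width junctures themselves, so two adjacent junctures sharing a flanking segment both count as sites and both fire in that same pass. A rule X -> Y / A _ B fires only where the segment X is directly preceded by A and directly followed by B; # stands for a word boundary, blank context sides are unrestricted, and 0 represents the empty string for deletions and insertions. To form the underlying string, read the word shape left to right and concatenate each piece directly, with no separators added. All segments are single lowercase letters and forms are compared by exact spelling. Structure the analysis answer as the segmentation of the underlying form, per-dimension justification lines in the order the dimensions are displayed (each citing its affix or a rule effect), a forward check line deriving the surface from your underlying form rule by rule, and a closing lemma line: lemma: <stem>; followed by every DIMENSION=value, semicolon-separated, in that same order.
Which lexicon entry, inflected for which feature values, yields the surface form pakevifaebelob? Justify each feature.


underlying: pak-vifaeb-lob
TOR=ak - signalled by the affix -lob
VEL=ra - signalled by the affix pak-
check: pakvifaeblob -> pakevifaebelob
lemma: vifaeb; TOR=ak; VEL=ra
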